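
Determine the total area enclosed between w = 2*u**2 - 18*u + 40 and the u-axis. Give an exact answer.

The curve meets the u-axis where 2*u**2 - 18*u + 40 = 0, i.e. 2*(u - 5)*(u - 4) = 0, at u = 4, 5.
On [4, 5] the curve lies below the axis; ∫[4,5] (2*u**2 - 18*u + 40) du = -1/3, giving area 1/3.

1/3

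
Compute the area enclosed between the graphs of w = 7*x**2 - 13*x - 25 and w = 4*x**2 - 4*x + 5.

Set the curves equal: 7*x**2 - 13*x - 25 = 4*x**2 - 4*x + 5, so 3*x**2 - 9*x - 30 = 0, which factors as 3*(x - 5)*(x + 2) = 0. The curves meet at x = -2, 5.
On [-2, 5], w = 4*x**2 - 4*x + 5 is on top; that piece has area ∫[-2,5] (-(3*x**2 - 9*x - 30)) dx = 343/2.

343/2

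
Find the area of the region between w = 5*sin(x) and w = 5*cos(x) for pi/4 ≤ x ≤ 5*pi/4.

10*sqrt(2)

On [pi/4, 5*pi/4], (5*sin(x)) - (5*cos(x)) = 5*sin(x) - 5*cos(x) is ≥ 0 throughout, so the area is a single integral of |5*sin(x) - 5*cos(x)|.
∫[pi/4,5*pi/4] (5*sin(x) - 5*cos(x)) dx = 10*sqrt(2).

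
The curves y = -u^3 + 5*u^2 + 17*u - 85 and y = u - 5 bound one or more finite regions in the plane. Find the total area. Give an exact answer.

Set the curves equal: -u^3 + 5*u^2 + 17*u - 85 = u - 5, so -u^3 + 5*u^2 + 16*u - 80 = 0, which factors as -(u - 5)*(u - 4)*(u + 4) = 0. The curves meet at u = -4, 4, 5.
On [-4, 4], y = u - 5 is on top; that piece has area ∫[-4,4] (-(-u^3 + 5*u^2 + 16*u - 80)) du = 1280/3.
On [4, 5], y = -u^3 + 5*u^2 + 17*u - 85 is on top; that piece has area ∫[4,5] (-u^3 + 5*u^2 + 16*u - 80) du = 17/12.
Total enclosed area = 1280/3 + 17/12 = 5137/12.

5137/12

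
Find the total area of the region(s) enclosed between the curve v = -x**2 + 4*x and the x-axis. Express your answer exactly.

The curve meets the x-axis where -x**2 + 4*x = 0, i.e. -x*(x - 4) = 0, at x = 0, 4.
On [0, 4] the curve lies above the axis; ∫[0,4] (-x**2 + 4*x) dx = 32/3, giving area 32/3.

32/3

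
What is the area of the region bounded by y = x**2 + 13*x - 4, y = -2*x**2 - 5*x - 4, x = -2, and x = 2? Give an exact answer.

72

The difference (x**2 + 13*x - 4) - (-2*x**2 - 5*x - 4) = 3*x**2 + 18*x changes sign at x = 0 inside [-2, 2], so split the integral there.
∫[-2,0] (3*x**2 + 18*x) dx = -28; the area of that piece is 28.
∫[0,2] (3*x**2 + 18*x) dx = 44.
Total area = 28 + 44 = 72.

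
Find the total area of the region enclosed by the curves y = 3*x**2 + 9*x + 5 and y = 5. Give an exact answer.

27/2

Set the curves equal: 3*x**2 + 9*x + 5 = 5, so 3*x**2 + 9*x = 0, which factors as 3*x*(x + 3) = 0. The curves meet at x = -3, 0.
On [-3, 0], y = 5 is on top; that piece has area ∫[-3,0] (-(3*x**2 + 9*x)) dx = 27/2.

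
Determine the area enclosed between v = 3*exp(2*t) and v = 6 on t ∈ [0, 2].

-33/2 + 6*log(2) + 3*exp(4)/2

The difference (3*exp(2*t)) - (6) = 3*exp(2*t) - 6 changes sign at t = log(2)/2 inside [0, 2], so split the integral there.
∫[0,log(2)/2] (3*exp(2*t) - 6) dt = 3/2 - log(8); the area of that piece is -3/2 + log(8).
∫[log(2)/2,2] (3*exp(2*t) - 6) dt = -15 + 3*log(2) + 3*exp(4)/2.
Total area = (-3/2 + log(8)) + (-15 + 3*log(2) + 3*exp(4)/2) = -33/2 + 6*log(2) + 3*exp(4)/2.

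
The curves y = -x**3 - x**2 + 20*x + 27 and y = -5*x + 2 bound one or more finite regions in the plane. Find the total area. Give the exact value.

Set the curves equal: -x**3 - x**2 + 20*x + 27 = -5*x + 2, so -x**3 - x**2 + 25*x + 25 = 0, which factors as -(x - 5)*(x + 1)*(x + 5) = 0. The curves meet at x = -5, -1, 5.
On [-5, -1], y = -5*x + 2 is on top; that piece has area ∫[-5,-1] (-(-x**3 - x**2 + 25*x + 25)) dx = 256/3.
On [-1, 5], y = -x**3 - x**2 + 20*x + 27 is on top; that piece has area ∫[-1,5] (-x**3 - x**2 + 25*x + 25) dx = 252.
Total enclosed area = 256/3 + 252 = 1012/3.

1012/3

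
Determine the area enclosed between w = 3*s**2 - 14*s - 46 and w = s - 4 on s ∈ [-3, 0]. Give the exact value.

121/2

The difference (3*s**2 - 14*s - 46) - (s - 4) = 3*s**2 - 15*s - 42 changes sign at s = -2 inside [-3, 0], so split the integral there.
∫[-3,-2] (3*s**2 - 15*s - 42) ds = 29/2.
∫[-2,0] (3*s**2 - 15*s - 42) ds = -46; the area of that piece is 46.
Total area = 29/2 + 46 = 121/2.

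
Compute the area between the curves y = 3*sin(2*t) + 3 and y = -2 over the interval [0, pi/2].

On [0, pi/2], (3*sin(2*t) + 3) - (-2) = 3*sin(2*t) + 5 is ≥ 0 throughout, so the area is a single integral of |3*sin(2*t) + 5|.
∫[0,pi/2] (3*sin(2*t) + 5) dt = 3 + 5*pi/2.

3 + 5*pi/2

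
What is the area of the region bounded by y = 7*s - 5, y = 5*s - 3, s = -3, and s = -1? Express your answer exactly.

On [-3, -1], (7*s - 5) - (5*s - 3) = 2*s - 2 is ≤ 0 throughout, so the area is a single integral of |2*s - 2|.
∫[-3,-1] (2*s - 2) ds = -12; the area of that piece is 12.

12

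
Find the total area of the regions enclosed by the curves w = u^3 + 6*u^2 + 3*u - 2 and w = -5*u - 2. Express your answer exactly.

8

Set the curves equal: u^3 + 6*u^2 + 3*u - 2 = -5*u - 2, so u^3 + 6*u^2 + 8*u = 0, which factors as u*(u + 2)*(u + 4) = 0. The curves meet at u = -4, -2, 0.
On [-4, -2], w = u^3 + 6*u^2 + 3*u - 2 is on top; that piece has area ∫[-4,-2] (u^3 + 6*u^2 + 8*u) du = 4.
On [-2, 0], w = -5*u - 2 is on top; that piece has area ∫[-2,0] (-(u^3 + 6*u^2 + 8*u)) du = 4.
Total enclosed area = 4 + 4 = 8.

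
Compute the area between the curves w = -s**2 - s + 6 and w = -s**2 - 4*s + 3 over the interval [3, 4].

27/2

On [3, 4], (-s**2 - s + 6) - (-s**2 - 4*s + 3) = 3*s + 3 is ≥ 0 throughout, so the area is a single integral of |3*s + 3|.
∫[3,4] (3*s + 3) ds = 27/2.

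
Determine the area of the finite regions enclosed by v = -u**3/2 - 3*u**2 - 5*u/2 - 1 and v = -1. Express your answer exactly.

131/8

Set the curves equal: -u**3/2 - 3*u**2 - 5*u/2 - 1 = -1, so -u**3/2 - 3*u**2 - 5*u/2 = 0, which factors as -u*(u + 1)*(u + 5)/2 = 0. The curves meet at u = -5, -1, 0.
On [-5, -1], v = -1 is on top; that piece has area ∫[-5,-1] (-(-u**3/2 - 3*u**2 - 5*u/2)) du = 16.
On [-1, 0], v = -u**3/2 - 3*u**2 - 5*u/2 - 1 is on top; that piece has area ∫[-1,0] (-u**3/2 - 3*u**2 - 5*u/2) du = 3/8.
Total enclosed area = 16 + 3/8 = 131/8.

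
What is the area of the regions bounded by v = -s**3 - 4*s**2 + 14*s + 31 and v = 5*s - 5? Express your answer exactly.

Set the curves equal: -s**3 - 4*s**2 + 14*s + 31 = 5*s - 5, so -s**3 - 4*s**2 + 9*s + 36 = 0, which factors as -(s - 3)*(s + 3)*(s + 4) = 0. The curves meet at s = -4, -3, 3.
On [-4, -3], v = 5*s - 5 is on top; that piece has area ∫[-4,-3] (-(-s**3 - 4*s**2 + 9*s + 36)) ds = 13/12.
On [-3, 3], v = -s**3 - 4*s**2 + 14*s + 31 is on top; that piece has area ∫[-3,3] (-s**3 - 4*s**2 + 9*s + 36) ds = 144.
Total enclosed area = 13/12 + 144 = 1741/12.

1741/12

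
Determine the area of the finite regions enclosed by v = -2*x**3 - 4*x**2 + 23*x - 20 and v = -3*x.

1741/6

Set the curves equal: -2*x**3 - 4*x**2 + 23*x - 20 = -3*x, so -2*x**3 - 4*x**2 + 26*x - 20 = 0, which factors as -2*(x - 2)*(x - 1)*(x + 5) = 0. The curves meet at x = -5, 1, 2.
On [-5, 1], v = -3*x is on top; that piece has area ∫[-5,1] (-(-2*x**3 - 4*x**2 + 26*x - 20)) dx = 288.
On [1, 2], v = -2*x**3 - 4*x**2 + 23*x - 20 is on top; that piece has area ∫[1,2] (-2*x**3 - 4*x**2 + 26*x - 20) dx = 13/6.
Total enclosed area = 288 + 13/6 = 1741/6.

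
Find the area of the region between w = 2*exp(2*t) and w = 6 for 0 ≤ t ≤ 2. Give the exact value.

The difference (2*exp(2*t)) - (6) = 2*exp(2*t) - 6 changes sign at t = log(3)/2 inside [0, 2], so split the integral there.
∫[0,log(3)/2] (2*exp(2*t) - 6) dt = 2 - log(27); the area of that piece is -2 + log(27).
∫[log(3)/2,2] (2*exp(2*t) - 6) dt = -15 + 3*log(3) + exp(4).
Total area = (-2 + log(27)) + (-15 + 3*log(3) + exp(4)) = -17 + 6*log(3) + exp(4).

-17 + 6*log(3) + exp(4)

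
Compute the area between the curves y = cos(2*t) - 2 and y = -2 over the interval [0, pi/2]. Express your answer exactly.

The difference (cos(2*t) - 2) - (-2) = cos(2*t) changes sign at t = pi/4 inside [0, pi/2], so split the integral there.
∫[0,pi/4] (cos(2*t)) dt = 1/2.
∫[pi/4,pi/2] (cos(2*t)) dt = -1/2; the area of that piece is 1/2.
Total area = 1/2 + 1/2 = 1.

1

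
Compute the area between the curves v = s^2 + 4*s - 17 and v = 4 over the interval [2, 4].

The difference (s^2 + 4*s - 17) - (4) = s^2 + 4*s - 21 changes sign at s = 3 inside [2, 4], so split the integral there.
∫[2,3] (s^2 + 4*s - 21) ds = -14/3; the area of that piece is 14/3.
∫[3,4] (s^2 + 4*s - 21) ds = 16/3.
Total area = 14/3 + 16/3 = 10.

10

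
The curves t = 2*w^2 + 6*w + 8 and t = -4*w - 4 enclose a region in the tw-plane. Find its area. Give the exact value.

1/3

Both boundary curves give t as a function of w, so integrate with respect to w. Setting them equal: 2*w^2 + 10*w + 12 = 0, i.e. 2*(w + 2)*(w + 3) = 0, so they meet at w = -3, -2.
For w in [-3, -2], t = 2*w^2 + 6*w + 8 is on the left; area = ∫[-3,-2] (-(2*w^2 + 10*w + 12)) dw = 1/3.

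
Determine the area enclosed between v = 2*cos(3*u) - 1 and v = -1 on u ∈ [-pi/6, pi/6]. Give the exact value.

4/3

On [-pi/6, pi/6], (2*cos(3*u) - 1) - (-1) = 2*cos(3*u) is ≥ 0 throughout, so the area is a single integral of |2*cos(3*u)|.
∫[-pi/6,pi/6] (2*cos(3*u)) du = 4/3.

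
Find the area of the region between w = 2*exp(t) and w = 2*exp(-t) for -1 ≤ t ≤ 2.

-8 + 2*exp(-2) + 2*exp(-1) + 2*exp(1) + 2*exp(2)

The difference (2*exp(t)) - (2*exp(-t)) = 2*exp(t) - 2*exp(-t) changes sign at t = 0 inside [-1, 2], so split the integral there.
∫[-1,0] (2*exp(t) - 2*exp(-t)) dt = -2*exp(1) - 2*exp(-1) + 4; the area of that piece is -4 + 2*exp(-1) + 2*exp(1).
∫[0,2] (2*exp(t) - 2*exp(-t)) dt = -4 + 2*exp(-2) + 2*exp(2).
Total area = (-4 + 2*exp(-1) + 2*exp(1)) + (-4 + 2*exp(-2) + 2*exp(2)) = -8 + 2*exp(-2) + 2*exp(-1) + 2*exp(1) + 2*exp(2).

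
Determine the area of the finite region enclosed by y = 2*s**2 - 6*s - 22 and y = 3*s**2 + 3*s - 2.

Set the curves equal: 2*s**2 - 6*s - 22 = 3*s**2 + 3*s - 2, so -s**2 - 9*s - 20 = 0, which factors as -(s + 4)*(s + 5) = 0. The curves meet at s = -5, -4.
On [-5, -4], y = 2*s**2 - 6*s - 22 is on top; that piece has area ∫[-5,-4] (-s**2 - 9*s - 20) ds = 1/6.

1/6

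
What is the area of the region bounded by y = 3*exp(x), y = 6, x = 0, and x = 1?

-15 + 3*exp(1) + 12*log(2)

The difference (3*exp(x)) - (6) = 3*exp(x) - 6 changes sign at x = log(2) inside [0, 1], so split the integral there.
∫[0,log(2)] (3*exp(x) - 6) dx = 3 - log(64); the area of that piece is -3 + log(64).
∫[log(2),1] (3*exp(x) - 6) dx = -12 + 6*log(2) + 3*exp(1).
Total area = (-3 + log(64)) + (-12 + 6*log(2) + 3*exp(1)) = -15 + 3*exp(1) + 12*log(2).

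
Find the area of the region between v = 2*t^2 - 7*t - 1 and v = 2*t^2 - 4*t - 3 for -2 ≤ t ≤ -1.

On [-2, -1], (2*t^2 - 7*t - 1) - (2*t^2 - 4*t - 3) = -3*t + 2 is ≥ 0 throughout, so the area is a single integral of |-3*t + 2|.
∫[-2,-1] (-3*t + 2) dt = 13/2.

13/2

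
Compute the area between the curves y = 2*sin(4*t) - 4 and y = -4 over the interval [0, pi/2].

2

The difference (2*sin(4*t) - 4) - (-4) = 2*sin(4*t) changes sign at t = pi/4 inside [0, pi/2], so split the integral there.
∫[0,pi/4] (2*sin(4*t)) dt = 1.
∫[pi/4,pi/2] (2*sin(4*t)) dt = -1; the area of that piece is 1.
Total area = 1 + 1 = 2.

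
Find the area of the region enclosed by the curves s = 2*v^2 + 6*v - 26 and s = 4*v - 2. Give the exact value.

343/3

Both boundary curves give s as a function of v, so integrate with respect to v. Setting them equal: 2*v^2 + 2*v - 24 = 0, i.e. 2*(v - 3)*(v + 4) = 0, so they meet at v = -4, 3.
For v in [-4, 3], s = 2*v^2 + 6*v - 26 is on the left; area = ∫[-4,3] (-(2*v^2 + 2*v - 24)) dv = 343/3.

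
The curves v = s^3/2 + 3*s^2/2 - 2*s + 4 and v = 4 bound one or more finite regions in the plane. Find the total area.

131/8

Set the curves equal: s^3/2 + 3*s^2/2 - 2*s + 4 = 4, so s^3/2 + 3*s^2/2 - 2*s = 0, which factors as s*(s - 1)*(s + 4)/2 = 0. The curves meet at s = -4, 0, 1.
On [-4, 0], v = s^3/2 + 3*s^2/2 - 2*s + 4 is on top; that piece has area ∫[-4,0] (s^3/2 + 3*s^2/2 - 2*s) ds = 16.
On [0, 1], v = 4 is on top; that piece has area ∫[0,1] (-(s^3/2 + 3*s^2/2 - 2*s)) ds = 3/8.
Total enclosed area = 16 + 3/8 = 131/8.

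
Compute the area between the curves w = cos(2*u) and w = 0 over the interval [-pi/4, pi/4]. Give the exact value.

On [-pi/4, pi/4], (cos(2*u)) - (0) = cos(2*u) is ≥ 0 throughout, so the area is a single integral of |cos(2*u)|.
∫[-pi/4,pi/4] (cos(2*u)) du = 1.

1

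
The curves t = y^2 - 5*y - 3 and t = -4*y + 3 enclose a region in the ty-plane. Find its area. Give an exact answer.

Both boundary curves give t as a function of y, so integrate with respect to y. Setting them equal: y^2 - y - 6 = 0, i.e. (y - 3)*(y + 2) = 0, so they meet at y = -2, 3.
For y in [-2, 3], t = y^2 - 5*y - 3 is on the left; area = ∫[-2,3] (-(y^2 - y - 6)) dy = 125/6.

125/6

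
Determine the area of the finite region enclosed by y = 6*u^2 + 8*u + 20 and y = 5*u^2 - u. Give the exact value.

1/6

Set the curves equal: 6*u^2 + 8*u + 20 = 5*u^2 - u, so u^2 + 9*u + 20 = 0, which factors as (u + 4)*(u + 5) = 0. The curves meet at u = -5, -4.
On [-5, -4], y = 5*u^2 - u is on top; that piece has area ∫[-5,-4] (-(u^2 + 9*u + 20)) du = 1/6.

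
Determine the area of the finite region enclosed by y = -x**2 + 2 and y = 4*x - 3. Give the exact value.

Set the curves equal: -x**2 + 2 = 4*x - 3, so -x**2 - 4*x + 5 = 0, which factors as -(x - 1)*(x + 5) = 0. The curves meet at x = -5, 1.
On [-5, 1], y = -x**2 + 2 is on top; that piece has area ∫[-5,1] (-x**2 - 4*x + 5) dx = 36.

36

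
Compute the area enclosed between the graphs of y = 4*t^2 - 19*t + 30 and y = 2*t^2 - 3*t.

8/3

Set the curves equal: 4*t^2 - 19*t + 30 = 2*t^2 - 3*t, so 2*t^2 - 16*t + 30 = 0, which factors as 2*(t - 5)*(t - 3) = 0. The curves meet at t = 3, 5.
On [3, 5], y = 2*t^2 - 3*t is on top; that piece has area ∫[3,5] (-(2*t^2 - 16*t + 30)) dt = 8/3.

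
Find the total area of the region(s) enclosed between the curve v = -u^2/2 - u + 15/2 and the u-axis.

The curve meets the u-axis where -u^2/2 - u + 15/2 = 0, i.e. -(u - 3)*(u + 5)/2 = 0, at u = -5, 3.
On [-5, 3] the curve lies above the axis; ∫[-5,3] (-u^2/2 - u + 15/2) du = 128/3, giving area 128/3.

128/3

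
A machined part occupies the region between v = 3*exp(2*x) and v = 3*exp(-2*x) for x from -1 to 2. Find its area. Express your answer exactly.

-6 + 3*exp(-4)/2 + 3*exp(-2)/2 + 3*exp(2)/2 + 3*exp(4)/2

The difference (3*exp(2*x)) - (3*exp(-2*x)) = 3*exp(2*x) - 3*exp(-2*x) changes sign at x = 0 inside [-1, 2], so split the integral there.
∫[-1,0] (3*exp(2*x) - 3*exp(-2*x)) dx = -3*exp(2)/2 - 3*exp(-2)/2 + 3; the area of that piece is -3 + 3*exp(-2)/2 + 3*exp(2)/2.
∫[0,2] (3*exp(2*x) - 3*exp(-2*x)) dx = -3 + 3*exp(-4)/2 + 3*exp(4)/2.
Total area = (-3 + 3*exp(-2)/2 + 3*exp(2)/2) + (-3 + 3*exp(-4)/2 + 3*exp(4)/2) = -6 + 3*exp(-4)/2 + 3*exp(-2)/2 + 3*exp(2)/2 + 3*exp(4)/2.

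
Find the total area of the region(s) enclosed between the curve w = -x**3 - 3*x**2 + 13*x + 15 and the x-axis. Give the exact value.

128

The curve meets the x-axis where -x**3 - 3*x**2 + 13*x + 15 = 0, i.e. -(x - 3)*(x + 1)*(x + 5) = 0, at x = -5, -1, 3.
On [-5, -1] the curve lies below the axis; ∫[-5,-1] (-x**3 - 3*x**2 + 13*x + 15) dx = -64, giving area 64.
On [-1, 3] the curve lies above the axis; ∫[-1,3] (-x**3 - 3*x**2 + 13*x + 15) dx = 64, giving area 64.
Total area = 64 + 64 = 128.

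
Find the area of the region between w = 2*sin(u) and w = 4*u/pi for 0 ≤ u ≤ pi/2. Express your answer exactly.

On [0, pi/2], (2*sin(u)) - (4*u/pi) = -4*u/pi + 2*sin(u) is ≥ 0 throughout, so the area is a single integral of |-4*u/pi + 2*sin(u)|.
∫[0,pi/2] (-4*u/pi + 2*sin(u)) du = 2 - pi/2.

2 - pi/2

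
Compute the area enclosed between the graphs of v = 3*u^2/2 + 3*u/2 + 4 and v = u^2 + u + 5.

9/4

Set the curves equal: 3*u^2/2 + 3*u/2 + 4 = u^2 + u + 5, so u^2/2 + u/2 - 1 = 0, which factors as (u - 1)*(u + 2)/2 = 0. The curves meet at u = -2, 1.
On [-2, 1], v = u^2 + u + 5 is on top; that piece has area ∫[-2,1] (-(u^2/2 + u/2 - 1)) du = 9/4.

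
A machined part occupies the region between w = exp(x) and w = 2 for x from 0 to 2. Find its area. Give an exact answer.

The difference (exp(x)) - (2) = exp(x) - 2 changes sign at x = log(2) inside [0, 2], so split the integral there.
∫[0,log(2)] (exp(x) - 2) dx = 1 - log(4); the area of that piece is -1 + log(4).
∫[log(2),2] (exp(x) - 2) dx = -6 + 2*log(2) + exp(2).
Total area = (-1 + log(4)) + (-6 + 2*log(2) + exp(2)) = -7 + 4*log(2) + exp(2).

-7 + 4*log(2) + exp(2)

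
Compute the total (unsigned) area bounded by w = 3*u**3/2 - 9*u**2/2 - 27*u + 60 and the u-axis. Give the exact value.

The curve meets the u-axis where 3*u**3/2 - 9*u**2/2 - 27*u + 60 = 0, i.e. 3*(u - 5)*(u - 2)*(u + 4)/2 = 0, at u = -4, 2, 5.
On [-4, 2] the curve lies above the axis; ∫[-4,2] (3*u**3/2 - 9*u**2/2 - 27*u + 60) du = 324, giving area 324.
On [2, 5] the curve lies below the axis; ∫[2,5] (3*u**3/2 - 9*u**2/2 - 27*u + 60) du = -405/8, giving area 405/8.
Total area = 324 + 405/8 = 2997/8.

2997/8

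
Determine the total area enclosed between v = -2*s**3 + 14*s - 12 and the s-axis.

131/2

The curve meets the s-axis where -2*s**3 + 14*s - 12 = 0, i.e. -2*(s - 2)*(s - 1)*(s + 3) = 0, at s = -3, 1, 2.
On [-3, 1] the curve lies below the axis; ∫[-3,1] (-2*s**3 + 14*s - 12) ds = -64, giving area 64.
On [1, 2] the curve lies above the axis; ∫[1,2] (-2*s**3 + 14*s - 12) ds = 3/2, giving area 3/2.
Total area = 64 + 3/2 = 131/2.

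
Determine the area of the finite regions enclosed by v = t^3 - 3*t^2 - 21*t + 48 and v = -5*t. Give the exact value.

Set the curves equal: t^3 - 3*t^2 - 21*t + 48 = -5*t, so t^3 - 3*t^2 - 16*t + 48 = 0, which factors as (t - 4)*(t - 3)*(t + 4) = 0. The curves meet at t = -4, 3, 4.
On [-4, 3], v = t^3 - 3*t^2 - 21*t + 48 is on top; that piece has area ∫[-4,3] (t^3 - 3*t^2 - 16*t + 48) dt = 1029/4.
On [3, 4], v = -5*t is on top; that piece has area ∫[3,4] (-(t^3 - 3*t^2 - 16*t + 48)) dt = 5/4.
Total enclosed area = 1029/4 + 5/4 = 517/2.

517/2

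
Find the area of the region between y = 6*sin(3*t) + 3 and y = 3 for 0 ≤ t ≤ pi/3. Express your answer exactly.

4

On [0, pi/3], (6*sin(3*t) + 3) - (3) = 6*sin(3*t) is ≥ 0 throughout, so the area is a single integral of |6*sin(3*t)|.
∫[0,pi/3] (6*sin(3*t)) dt = 4.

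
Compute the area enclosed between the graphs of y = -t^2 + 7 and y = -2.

36

Set the curves equal: -t^2 + 7 = -2, so -t^2 + 9 = 0, which factors as -(t - 3)*(t + 3) = 0. The curves meet at t = -3, 3.
On [-3, 3], y = -t^2 + 7 is on top; that piece has area ∫[-3,3] (-t^2 + 9) dt = 36.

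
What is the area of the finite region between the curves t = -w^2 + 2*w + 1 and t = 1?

Both boundary curves give t as a function of w, so integrate with respect to w. Setting them equal: -w^2 + 2*w = 0, i.e. -w*(w - 2) = 0, so they meet at w = 0, 2.
For w in [0, 2], t = -w^2 + 2*w + 1 is on the right; area = ∫[0,2] (-w^2 + 2*w) dw = 4/3.

4/3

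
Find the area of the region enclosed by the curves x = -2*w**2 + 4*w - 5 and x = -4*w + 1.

Both boundary curves give x as a function of w, so integrate with respect to w. Setting them equal: -2*w**2 + 8*w - 6 = 0, i.e. -2*(w - 3)*(w - 1) = 0, so they meet at w = 1, 3.
For w in [1, 3], x = -2*w**2 + 4*w - 5 is on the right; area = ∫[1,3] (-2*w**2 + 8*w - 6) dw = 8/3.

8/3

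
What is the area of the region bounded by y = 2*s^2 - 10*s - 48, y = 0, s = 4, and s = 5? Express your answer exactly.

On [4, 5], (2*s^2 - 10*s - 48) - (0) = 2*s^2 - 10*s - 48 is ≤ 0 throughout, so the area is a single integral of |2*s^2 - 10*s - 48|.
∫[4,5] (2*s^2 - 10*s - 48) ds = -157/3; the area of that piece is 157/3.

157/3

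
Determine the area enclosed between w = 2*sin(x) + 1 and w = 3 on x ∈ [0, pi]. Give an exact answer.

On [0, pi], (2*sin(x) + 1) - (3) = 2*sin(x) - 2 is ≤ 0 throughout, so the area is a single integral of |2*sin(x) - 2|.
∫[0,pi] (2*sin(x) - 2) dx = 4 - 2*pi; the area of that piece is -4 + 2*pi.

-4 + 2*pi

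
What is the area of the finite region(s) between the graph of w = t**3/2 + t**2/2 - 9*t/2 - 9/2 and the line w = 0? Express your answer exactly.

The curve meets the t-axis where t**3/2 + t**2/2 - 9*t/2 - 9/2 = 0, i.e. (t - 3)*(t + 1)*(t + 3)/2 = 0, at t = -3, -1, 3.
On [-3, -1] the curve lies above the axis; ∫[-3,-1] (t**3/2 + t**2/2 - 9*t/2 - 9/2) dt = 10/3, giving area 10/3.
On [-1, 3] the curve lies below the axis; ∫[-1,3] (t**3/2 + t**2/2 - 9*t/2 - 9/2) dt = -64/3, giving area 64/3.
Total area = 10/3 + 64/3 = 74/3.

74/3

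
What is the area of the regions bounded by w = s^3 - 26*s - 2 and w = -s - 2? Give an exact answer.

625/2

Set the curves equal: s^3 - 26*s - 2 = -s - 2, so s^3 - 25*s = 0, which factors as s*(s - 5)*(s + 5) = 0. The curves meet at s = -5, 0, 5.
On [-5, 0], w = s^3 - 26*s - 2 is on top; that piece has area ∫[-5,0] (s^3 - 25*s) ds = 625/4.
On [0, 5], w = -s - 2 is on top; that piece has area ∫[0,5] (-(s^3 - 25*s)) ds = 625/4.
Total enclosed area = 625/4 + 625/4 = 625/2.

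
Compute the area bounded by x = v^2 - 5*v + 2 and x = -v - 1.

Both boundary curves give x as a function of v, so integrate with respect to v. Setting them equal: v^2 - 4*v + 3 = 0, i.e. (v - 3)*(v - 1) = 0, so they meet at v = 1, 3.
For v in [1, 3], x = v^2 - 5*v + 2 is on the left; area = ∫[1,3] (-(v^2 - 4*v + 3)) dv = 4/3.

4/3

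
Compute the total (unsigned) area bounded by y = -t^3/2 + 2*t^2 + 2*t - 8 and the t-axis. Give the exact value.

The curve meets the t-axis where -t^3/2 + 2*t^2 + 2*t - 8 = 0, i.e. -(t - 4)*(t - 2)*(t + 2)/2 = 0, at t = -2, 2, 4.
On [-2, 2] the curve lies below the axis; ∫[-2,2] (-t^3/2 + 2*t^2 + 2*t - 8) dt = -64/3, giving area 64/3.
On [2, 4] the curve lies above the axis; ∫[2,4] (-t^3/2 + 2*t^2 + 2*t - 8) dt = 10/3, giving area 10/3.
Total area = 64/3 + 10/3 = 74/3.

74/3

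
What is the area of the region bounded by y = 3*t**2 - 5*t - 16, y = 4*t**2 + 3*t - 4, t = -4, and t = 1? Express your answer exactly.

The difference (3*t**2 - 5*t - 16) - (4*t**2 + 3*t - 4) = -t**2 - 8*t - 12 changes sign at t = -2 inside [-4, 1], so split the integral there.
∫[-4,-2] (-t**2 - 8*t - 12) dt = 16/3.
∫[-2,1] (-t**2 - 8*t - 12) dt = -27; the area of that piece is 27.
Total area = 16/3 + 27 = 97/3.

97/3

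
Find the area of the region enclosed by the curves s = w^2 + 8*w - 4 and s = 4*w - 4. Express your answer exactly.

Both boundary curves give s as a function of w, so integrate with respect to w. Setting them equal: w^2 + 4*w = 0, i.e. w*(w + 4) = 0, so they meet at w = -4, 0.
For w in [-4, 0], s = w^2 + 8*w - 4 is on the left; area = ∫[-4,0] (-(w^2 + 4*w)) dw = 32/3.

32/3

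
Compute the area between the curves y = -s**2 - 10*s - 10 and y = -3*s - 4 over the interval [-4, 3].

449/6

The difference (-s**2 - 10*s - 10) - (-3*s - 4) = -s**2 - 7*s - 6 changes sign at s = -1 inside [-4, 3], so split the integral there.
∫[-4,-1] (-s**2 - 7*s - 6) ds = 27/2.
∫[-1,3] (-s**2 - 7*s - 6) ds = -184/3; the area of that piece is 184/3.
Total area = 27/2 + 184/3 = 449/6.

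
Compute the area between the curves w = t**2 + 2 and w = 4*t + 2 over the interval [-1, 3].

The difference (t**2 + 2) - (4*t + 2) = t**2 - 4*t changes sign at t = 0 inside [-1, 3], so split the integral there.
∫[-1,0] (t**2 - 4*t) dt = 7/3.
∫[0,3] (t**2 - 4*t) dt = -9; the area of that piece is 9.
Total area = 7/3 + 9 = 34/3.

34/3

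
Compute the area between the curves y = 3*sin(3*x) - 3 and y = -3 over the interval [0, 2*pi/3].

The difference (3*sin(3*x) - 3) - (-3) = 3*sin(3*x) changes sign at x = pi/3 inside [0, 2*pi/3], so split the integral there.
∫[0,pi/3] (3*sin(3*x)) dx = 2.
∫[pi/3,2*pi/3] (3*sin(3*x)) dx = -2; the area of that piece is 2.
Total area = 2 + 2 = 4.

4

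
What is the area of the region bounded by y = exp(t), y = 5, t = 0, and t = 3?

-24 + 10*log(5) + exp(3)

The difference (exp(t)) - (5) = exp(t) - 5 changes sign at t = log(5) inside [0, 3], so split the integral there.
∫[0,log(5)] (exp(t) - 5) dt = 4 - log(3125); the area of that piece is -4 + log(3125).
∫[log(5),3] (exp(t) - 5) dt = -20 + 5*log(5) + exp(3).
Total area = (-4 + log(3125)) + (-20 + 5*log(5) + exp(3)) = -24 + 10*log(5) + exp(3).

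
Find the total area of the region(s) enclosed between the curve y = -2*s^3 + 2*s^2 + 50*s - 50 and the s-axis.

The curve meets the s-axis where -2*s^3 + 2*s^2 + 50*s - 50 = 0, i.e. -2*(s - 5)*(s - 1)*(s + 5) = 0, at s = -5, 1, 5.
On [-5, 1] the curve lies below the axis; ∫[-5,1] (-2*s^3 + 2*s^2 + 50*s - 50) ds = -504, giving area 504.
On [1, 5] the curve lies above the axis; ∫[1,5] (-2*s^3 + 2*s^2 + 50*s - 50) ds = 512/3, giving area 512/3.
Total area = 504 + 512/3 = 2024/3.

2024/3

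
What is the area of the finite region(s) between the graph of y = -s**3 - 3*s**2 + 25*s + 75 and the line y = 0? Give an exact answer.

524

The curve meets the s-axis where -s**3 - 3*s**2 + 25*s + 75 = 0, i.e. -(s - 5)*(s + 3)*(s + 5) = 0, at s = -5, -3, 5.
On [-5, -3] the curve lies below the axis; ∫[-5,-3] (-s**3 - 3*s**2 + 25*s + 75) ds = -12, giving area 12.
On [-3, 5] the curve lies above the axis; ∫[-3,5] (-s**3 - 3*s**2 + 25*s + 75) ds = 512, giving area 512.
Total area = 12 + 512 = 524.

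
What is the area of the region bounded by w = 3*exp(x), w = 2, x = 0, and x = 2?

-7 + 3*exp(2)

On [0, 2], (3*exp(x)) - (2) = 3*exp(x) - 2 is ≥ 0 throughout, so the area is a single integral of |3*exp(x) - 2|.
∫[0,2] (3*exp(x) - 2) dx = -7 + 3*exp(2).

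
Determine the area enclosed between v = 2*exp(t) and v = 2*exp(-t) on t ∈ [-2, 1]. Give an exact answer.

-8 + 2*exp(-2) + 2*exp(-1) + 2*exp(1) + 2*exp(2)

The difference (2*exp(t)) - (2*exp(-t)) = 2*exp(t) - 2*exp(-t) changes sign at t = 0 inside [-2, 1], so split the integral there.
∫[-2,0] (2*exp(t) - 2*exp(-t)) dt = -2*exp(2) - 2*exp(-2) + 4; the area of that piece is -4 + 2*exp(-2) + 2*exp(2).
∫[0,1] (2*exp(t) - 2*exp(-t)) dt = -4 + 2*exp(-1) + 2*exp(1).
Total area = (-4 + 2*exp(-2) + 2*exp(2)) + (-4 + 2*exp(-1) + 2*exp(1)) = -8 + 2*exp(-2) + 2*exp(-1) + 2*exp(1) + 2*exp(2).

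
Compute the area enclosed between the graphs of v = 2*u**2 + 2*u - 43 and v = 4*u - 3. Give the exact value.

243

Set the curves equal: 2*u**2 + 2*u - 43 = 4*u - 3, so 2*u**2 - 2*u - 40 = 0, which factors as 2*(u - 5)*(u + 4) = 0. The curves meet at u = -4, 5.
On [-4, 5], v = 4*u - 3 is on top; that piece has area ∫[-4,5] (-(2*u**2 - 2*u - 40)) du = 243.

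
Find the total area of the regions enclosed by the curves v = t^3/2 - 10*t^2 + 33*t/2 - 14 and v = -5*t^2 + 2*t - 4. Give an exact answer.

Set the curves equal: t^3/2 - 10*t^2 + 33*t/2 - 14 = -5*t^2 + 2*t - 4, so t^3/2 - 5*t^2 + 29*t/2 - 10 = 0, which factors as (t - 5)*(t - 4)*(t - 1)/2 = 0. The curves meet at t = 1, 4, 5.
On [1, 4], v = t^3/2 - 10*t^2 + 33*t/2 - 14 is on top; that piece has area ∫[1,4] (t^3/2 - 5*t^2 + 29*t/2 - 10) dt = 45/8.
On [4, 5], v = -5*t^2 + 2*t - 4 is on top; that piece has area ∫[4,5] (-(t^3/2 - 5*t^2 + 29*t/2 - 10)) dt = 7/24.
Total enclosed area = 45/8 + 7/24 = 71/12.

71/12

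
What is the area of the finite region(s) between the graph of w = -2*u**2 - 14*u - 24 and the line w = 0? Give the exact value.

1/3

The curve meets the u-axis where -2*u**2 - 14*u - 24 = 0, i.e. -2*(u + 3)*(u + 4) = 0, at u = -4, -3.
On [-4, -3] the curve lies above the axis; ∫[-4,-3] (-2*u**2 - 14*u - 24) du = 1/3, giving area 1/3.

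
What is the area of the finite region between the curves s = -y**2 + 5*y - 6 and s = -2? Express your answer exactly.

Both boundary curves give s as a function of y, so integrate with respect to y. Setting them equal: -y**2 + 5*y - 4 = 0, i.e. -(y - 4)*(y - 1) = 0, so they meet at y = 1, 4.
For y in [1, 4], s = -y**2 + 5*y - 6 is on the right; area = ∫[1,4] (-y**2 + 5*y - 4) dy = 9/2.

9/2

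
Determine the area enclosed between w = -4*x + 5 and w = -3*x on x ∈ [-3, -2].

15/2

On [-3, -2], (-4*x + 5) - (-3*x) = -x + 5 is ≥ 0 throughout, so the area is a single integral of |-x + 5|.
∫[-3,-2] (-x + 5) dx = 15/2.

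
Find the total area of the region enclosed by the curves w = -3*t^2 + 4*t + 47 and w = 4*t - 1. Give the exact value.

Set the curves equal: -3*t^2 + 4*t + 47 = 4*t - 1, so -3*t^2 + 48 = 0, which factors as -3*(t - 4)*(t + 4) = 0. The curves meet at t = -4, 4.
On [-4, 4], w = -3*t^2 + 4*t + 47 is on top; that piece has area ∫[-4,4] (-3*t^2 + 48) dt = 256.

256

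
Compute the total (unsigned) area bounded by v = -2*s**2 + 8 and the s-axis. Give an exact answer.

The curve meets the s-axis where -2*s**2 + 8 = 0, i.e. -2*(s - 2)*(s + 2) = 0, at s = -2, 2.
On [-2, 2] the curve lies above the axis; ∫[-2,2] (-2*s**2 + 8) ds = 64/3, giving area 64/3.

64/3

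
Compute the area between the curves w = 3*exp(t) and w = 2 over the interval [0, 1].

-5 + 3*exp(1)

On [0, 1], (3*exp(t)) - (2) = 3*exp(t) - 2 is ≥ 0 throughout, so the area is a single integral of |3*exp(t) - 2|.
∫[0,1] (3*exp(t) - 2) dt = -5 + 3*exp(1).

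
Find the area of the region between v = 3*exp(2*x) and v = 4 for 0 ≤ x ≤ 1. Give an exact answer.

-13/2 - 4*log(3) + 8*log(2) + 3*exp(2)/2

The difference (3*exp(2*x)) - (4) = 3*exp(2*x) - 4 changes sign at x = -log(3)/2 + log(2) inside [0, 1], so split the integral there.
∫[0,-log(3)/2 + log(2)] (3*exp(2*x) - 4) dx = log(9/16) + 1/2; the area of that piece is -1/2 + log(16/9).
∫[-log(3)/2 + log(2),1] (3*exp(2*x) - 4) dx = -6 - 2*log(3) + 4*log(2) + 3*exp(2)/2.
Total area = (-1/2 + log(16/9)) + (-6 - 2*log(3) + 4*log(2) + 3*exp(2)/2) = -13/2 - 4*log(3) + 8*log(2) + 3*exp(2)/2.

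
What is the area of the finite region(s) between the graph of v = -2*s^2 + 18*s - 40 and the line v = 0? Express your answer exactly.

The curve meets the s-axis where -2*s^2 + 18*s - 40 = 0, i.e. -2*(s - 5)*(s - 4) = 0, at s = 4, 5.
On [4, 5] the curve lies above the axis; ∫[4,5] (-2*s^2 + 18*s - 40) ds = 1/3, giving area 1/3.

1/3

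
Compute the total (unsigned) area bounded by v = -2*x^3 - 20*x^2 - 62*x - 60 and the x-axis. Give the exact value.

The curve meets the x-axis where -2*x^3 - 20*x^2 - 62*x - 60 = 0, i.e. -2*(x + 2)*(x + 3)*(x + 5) = 0, at x = -5, -3, -2.
On [-5, -3] the curve lies below the axis; ∫[-5,-3] (-2*x^3 - 20*x^2 - 62*x - 60) dx = -16/3, giving area 16/3.
On [-3, -2] the curve lies above the axis; ∫[-3,-2] (-2*x^3 - 20*x^2 - 62*x - 60) dx = 5/6, giving area 5/6.
Total area = 16/3 + 5/6 = 37/6.

37/6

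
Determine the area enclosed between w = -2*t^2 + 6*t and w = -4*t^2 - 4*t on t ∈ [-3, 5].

706/3

The difference (-2*t^2 + 6*t) - (-4*t^2 - 4*t) = 2*t^2 + 10*t changes sign at t = 0 inside [-3, 5], so split the integral there.
∫[-3,0] (2*t^2 + 10*t) dt = -27; the area of that piece is 27.
∫[0,5] (2*t^2 + 10*t) dt = 625/3.
Total area = 27 + 625/3 = 706/3.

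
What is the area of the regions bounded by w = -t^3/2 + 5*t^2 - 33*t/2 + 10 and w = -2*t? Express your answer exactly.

71/12

Set the curves equal: -t^3/2 + 5*t^2 - 33*t/2 + 10 = -2*t, so -t^3/2 + 5*t^2 - 29*t/2 + 10 = 0, which factors as -(t - 5)*(t - 4)*(t - 1)/2 = 0. The curves meet at t = 1, 4, 5.
On [1, 4], w = -2*t is on top; that piece has area ∫[1,4] (-(-t^3/2 + 5*t^2 - 29*t/2 + 10)) dt = 45/8.
On [4, 5], w = -t^3/2 + 5*t^2 - 33*t/2 + 10 is on top; that piece has area ∫[4,5] (-t^3/2 + 5*t^2 - 29*t/2 + 10) dt = 7/24.
Total enclosed area = 45/8 + 7/24 = 71/12.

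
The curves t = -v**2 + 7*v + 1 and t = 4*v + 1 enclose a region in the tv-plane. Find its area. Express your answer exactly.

Both boundary curves give t as a function of v, so integrate with respect to v. Setting them equal: -v**2 + 3*v = 0, i.e. -v*(v - 3) = 0, so they meet at v = 0, 3.
For v in [0, 3], t = -v**2 + 7*v + 1 is on the right; area = ∫[0,3] (-v**2 + 3*v) dv = 9/2.

9/2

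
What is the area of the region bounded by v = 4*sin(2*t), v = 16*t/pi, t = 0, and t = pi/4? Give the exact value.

2 - pi/2

On [0, pi/4], (4*sin(2*t)) - (16*t/pi) = -16*t/pi + 4*sin(2*t) is ≥ 0 throughout, so the area is a single integral of |-16*t/pi + 4*sin(2*t)|.
∫[0,pi/4] (-16*t/pi + 4*sin(2*t)) dt = 2 - pi/2.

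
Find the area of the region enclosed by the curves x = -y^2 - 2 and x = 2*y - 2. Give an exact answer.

Both boundary curves give x as a function of y, so integrate with respect to y. Setting them equal: -y^2 - 2*y = 0, i.e. -y*(y + 2) = 0, so they meet at y = -2, 0.
For y in [-2, 0], x = -y^2 - 2 is on the right; area = ∫[-2,0] (-y^2 - 2*y) dy = 4/3.

4/3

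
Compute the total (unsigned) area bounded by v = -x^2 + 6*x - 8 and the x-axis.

The curve meets the x-axis where -x^2 + 6*x - 8 = 0, i.e. -(x - 4)*(x - 2) = 0, at x = 2, 4.
On [2, 4] the curve lies above the axis; ∫[2,4] (-x^2 + 6*x - 8) dx = 4/3, giving area 4/3.

4/3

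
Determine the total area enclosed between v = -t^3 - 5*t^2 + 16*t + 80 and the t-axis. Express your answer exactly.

5137/12

The curve meets the t-axis where -t^3 - 5*t^2 + 16*t + 80 = 0, i.e. -(t - 4)*(t + 4)*(t + 5) = 0, at t = -5, -4, 4.
On [-5, -4] the curve lies below the axis; ∫[-5,-4] (-t^3 - 5*t^2 + 16*t + 80) dt = -17/12, giving area 17/12.
On [-4, 4] the curve lies above the axis; ∫[-4,4] (-t^3 - 5*t^2 + 16*t + 80) dt = 1280/3, giving area 1280/3.
Total area = 17/12 + 1280/3 = 5137/12.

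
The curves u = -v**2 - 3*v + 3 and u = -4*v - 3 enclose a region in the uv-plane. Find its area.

125/6

Both boundary curves give u as a function of v, so integrate with respect to v. Setting them equal: -v**2 + v + 6 = 0, i.e. -(v - 3)*(v + 2) = 0, so they meet at v = -2, 3.
For v in [-2, 3], u = -v**2 - 3*v + 3 is on the right; area = ∫[-2,3] (-v**2 + v + 6) dv = 125/6.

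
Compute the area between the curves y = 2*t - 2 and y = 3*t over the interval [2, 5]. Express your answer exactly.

On [2, 5], (2*t - 2) - (3*t) = -t - 2 is ≤ 0 throughout, so the area is a single integral of |-t - 2|.
∫[2,5] (-t - 2) dt = -33/2; the area of that piece is 33/2.

33/2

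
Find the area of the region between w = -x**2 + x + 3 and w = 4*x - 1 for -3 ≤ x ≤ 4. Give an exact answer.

The difference (-x**2 + x + 3) - (4*x - 1) = -x**2 - 3*x + 4 changes sign at x = 1 inside [-3, 4], so split the integral there.
∫[-3,1] (-x**2 - 3*x + 4) dx = 56/3.
∫[1,4] (-x**2 - 3*x + 4) dx = -63/2; the area of that piece is 63/2.
Total area = 56/3 + 63/2 = 301/6.

301/6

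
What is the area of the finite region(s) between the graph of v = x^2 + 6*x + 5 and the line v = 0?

32/3

The curve meets the x-axis where x^2 + 6*x + 5 = 0, i.e. (x + 1)*(x + 5) = 0, at x = -5, -1.
On [-5, -1] the curve lies below the axis; ∫[-5,-1] (x^2 + 6*x + 5) dx = -32/3, giving area 32/3.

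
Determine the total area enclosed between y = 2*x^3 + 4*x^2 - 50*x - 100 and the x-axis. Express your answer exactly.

2459/3

The curve meets the x-axis where 2*x^3 + 4*x^2 - 50*x - 100 = 0, i.e. 2*(x - 5)*(x + 2)*(x + 5) = 0, at x = -5, -2, 5.
On [-5, -2] the curve lies above the axis; ∫[-5,-2] (2*x^3 + 4*x^2 - 50*x - 100) dx = 153/2, giving area 153/2.
On [-2, 5] the curve lies below the axis; ∫[-2,5] (2*x^3 + 4*x^2 - 50*x - 100) dx = -4459/6, giving area 4459/6.
Total area = 153/2 + 4459/6 = 2459/3.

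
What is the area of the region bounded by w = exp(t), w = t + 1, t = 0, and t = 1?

-5/2 + exp(1)

On [0, 1], (exp(t)) - (t + 1) = -t + exp(t) - 1 is ≥ 0 throughout, so the area is a single integral of |-t + exp(t) - 1|.
∫[0,1] (-t + exp(t) - 1) dt = -5/2 + exp(1).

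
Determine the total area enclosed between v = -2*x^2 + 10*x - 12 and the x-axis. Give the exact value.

1/3

The curve meets the x-axis where -2*x^2 + 10*x - 12 = 0, i.e. -2*(x - 3)*(x - 2) = 0, at x = 2, 3.
On [2, 3] the curve lies above the axis; ∫[2,3] (-2*x^2 + 10*x - 12) dx = 1/3, giving area 1/3.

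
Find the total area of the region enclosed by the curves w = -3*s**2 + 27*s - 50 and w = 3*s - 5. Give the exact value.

4

Set the curves equal: -3*s**2 + 27*s - 50 = 3*s - 5, so -3*s**2 + 24*s - 45 = 0, which factors as -3*(s - 5)*(s - 3) = 0. The curves meet at s = 3, 5.
On [3, 5], w = -3*s**2 + 27*s - 50 is on top; that piece has area ∫[3,5] (-3*s**2 + 24*s - 45) ds = 4.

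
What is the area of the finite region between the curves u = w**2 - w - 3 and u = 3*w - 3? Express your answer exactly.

Both boundary curves give u as a function of w, so integrate with respect to w. Setting them equal: w**2 - 4*w = 0, i.e. w*(w - 4) = 0, so they meet at w = 0, 4.
For w in [0, 4], u = w**2 - w - 3 is on the left; area = ∫[0,4] (-(w**2 - 4*w)) dw = 32/3.

32/3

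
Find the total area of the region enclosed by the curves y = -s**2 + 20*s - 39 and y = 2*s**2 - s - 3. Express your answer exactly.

1/2

Set the curves equal: -s**2 + 20*s - 39 = 2*s**2 - s - 3, so -3*s**2 + 21*s - 36 = 0, which factors as -3*(s - 4)*(s - 3) = 0. The curves meet at s = 3, 4.
On [3, 4], y = -s**2 + 20*s - 39 is on top; that piece has area ∫[3,4] (-3*s**2 + 21*s - 36) ds = 1/2.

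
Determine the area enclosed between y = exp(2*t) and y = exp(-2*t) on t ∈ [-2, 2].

-2 + exp(-4) + exp(4)

The difference (exp(2*t)) - (exp(-2*t)) = exp(2*t) - exp(-2*t) changes sign at t = 0 inside [-2, 2], so split the integral there.
∫[-2,0] (exp(2*t) - exp(-2*t)) dt = -exp(4)/2 - exp(-4)/2 + 1; the area of that piece is -1 + exp(-4)/2 + exp(4)/2.
∫[0,2] (exp(2*t) - exp(-2*t)) dt = -1 + exp(-4)/2 + exp(4)/2.
Total area = (-1 + exp(-4)/2 + exp(4)/2) + (-1 + exp(-4)/2 + exp(4)/2) = -2 + exp(-4) + exp(4).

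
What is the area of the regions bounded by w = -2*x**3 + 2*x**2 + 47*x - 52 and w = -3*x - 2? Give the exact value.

2024/3

Set the curves equal: -2*x**3 + 2*x**2 + 47*x - 52 = -3*x - 2, so -2*x**3 + 2*x**2 + 50*x - 50 = 0, which factors as -2*(x - 5)*(x - 1)*(x + 5) = 0. The curves meet at x = -5, 1, 5.
On [-5, 1], w = -3*x - 2 is on top; that piece has area ∫[-5,1] (-(-2*x**3 + 2*x**2 + 50*x - 50)) dx = 504.
On [1, 5], w = -2*x**3 + 2*x**2 + 47*x - 52 is on top; that piece has area ∫[1,5] (-2*x**3 + 2*x**2 + 50*x - 50) dx = 512/3.
Total enclosed area = 504 + 512/3 = 2024/3.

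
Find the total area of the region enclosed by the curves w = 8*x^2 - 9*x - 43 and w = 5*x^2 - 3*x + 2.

Set the curves equal: 8*x^2 - 9*x - 43 = 5*x^2 - 3*x + 2, so 3*x^2 - 6*x - 45 = 0, which factors as 3*(x - 5)*(x + 3) = 0. The curves meet at x = -3, 5.
On [-3, 5], w = 5*x^2 - 3*x + 2 is on top; that piece has area ∫[-3,5] (-(3*x^2 - 6*x - 45)) dx = 256.

256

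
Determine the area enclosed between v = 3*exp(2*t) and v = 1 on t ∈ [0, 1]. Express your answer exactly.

On [0, 1], (3*exp(2*t)) - (1) = 3*exp(2*t) - 1 is ≥ 0 throughout, so the area is a single integral of |3*exp(2*t) - 1|.
∫[0,1] (3*exp(2*t) - 1) dt = -5/2 + 3*exp(2)/2.

-5/2 + 3*exp(2)/2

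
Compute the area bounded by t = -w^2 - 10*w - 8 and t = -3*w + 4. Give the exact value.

1/6

Both boundary curves give t as a function of w, so integrate with respect to w. Setting them equal: -w^2 - 7*w - 12 = 0, i.e. -(w + 3)*(w + 4) = 0, so they meet at w = -4, -3.
For w in [-4, -3], t = -w^2 - 10*w - 8 is on the right; area = ∫[-4,-3] (-w^2 - 7*w - 12) dw = 1/6.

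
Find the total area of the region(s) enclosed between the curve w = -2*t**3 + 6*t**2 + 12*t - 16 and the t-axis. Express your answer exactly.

81

The curve meets the t-axis where -2*t**3 + 6*t**2 + 12*t - 16 = 0, i.e. -2*(t - 4)*(t - 1)*(t + 2) = 0, at t = -2, 1, 4.
On [-2, 1] the curve lies below the axis; ∫[-2,1] (-2*t**3 + 6*t**2 + 12*t - 16) dt = -81/2, giving area 81/2.
On [1, 4] the curve lies above the axis; ∫[1,4] (-2*t**3 + 6*t**2 + 12*t - 16) dt = 81/2, giving area 81/2.
Total area = 81/2 + 81/2 = 81.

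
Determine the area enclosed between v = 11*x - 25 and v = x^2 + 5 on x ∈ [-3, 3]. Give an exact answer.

On [-3, 3], (11*x - 25) - (x^2 + 5) = -x^2 + 11*x - 30 is ≤ 0 throughout, so the area is a single integral of |-x^2 + 11*x - 30|.
∫[-3,3] (-x^2 + 11*x - 30) dx = -198; the area of that piece is 198.

198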